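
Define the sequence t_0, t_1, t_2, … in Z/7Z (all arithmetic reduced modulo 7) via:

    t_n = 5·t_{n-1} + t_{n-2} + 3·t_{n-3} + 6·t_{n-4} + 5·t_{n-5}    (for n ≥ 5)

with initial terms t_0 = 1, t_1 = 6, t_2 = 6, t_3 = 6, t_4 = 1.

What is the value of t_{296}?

4

t_5 = 5·1 + 1·6 + 3·6 + 6·6 + 5·1 = 0
t_6 = 5·0 + 1·1 + 3·6 + 6·6 + 5·6 = 1
t_7 = 5·1 + 1·0 + 3·1 + 6·6 + 5·6 = 4
t_8 = 5·4 + 1·1 + 3·0 + 6·1 + 5·6 = 1
t_9 = 5·1 + 1·4 + 3·1 + 6·0 + 5·1 = 3
t_10 = 5·3 + 1·1 + 3·4 + 6·1 + 5·0 = 6
Continuing the recurrence:
  t_11 = 2;  t_12 = 2;  t_13 = 4;  t_14 = 2;  t_15 = 6;  t_16 = 3
  t_17 = 5;  t_18 = 1;  t_19 = 2;  t_20 = 4;  t_21 = 0;  t_22 = 6
  t_23 = 3;  t_24 = 6;  t_25 = 1;  t_26 = 0;  t_27 = 4;  t_28 = 4
  t_29 = 4;  t_30 = 6;  t_31 = 0;  t_32 = 6;  t_33 = 1;  t_34 = 4
  t_35 = 6;  t_36 = 3;  t_37 = 6;  t_38 = 3;  t_39 = 2;  t_40 = 2
  t_41 = 2;  t_42 = 3;  t_43 = 1;  t_44 = 1;  t_45 = 2;  t_46 = 0
  t_47 = 5;  t_48 = 0;  t_49 = 1;  t_50 = 2;  t_51 = 6;  t_52 = 4
  t_53 = 3;  t_54 = 5;  t_55 = 2;  t_56 = 1;  t_57 = 4;  t_58 = 2
  t_59 = 5;  t_60 = 6;  t_61 = 0;  t_62 = 4;  t_63 = 1;  t_64 = 0
  t_65 = 1;  t_66 = 4;  t_67 = 5;  t_68 = 2;  t_69 = 5;  t_70 = 1
  t_71 = 3;  t_72 = 5;  t_73 = 1;  t_74 = 1;  t_75 = 2;  t_76 = 3
  t_77 = 2;  t_78 = 2;  t_79 = 3;  t_80 = 2;  t_81 = 4;  t_82 = 4
  t_83 = 2;  t_84 = 4;  t_85 = 5;  t_86 = 2;  t_87 = 3;  t_88 = 3
  t_89 = 4;  t_90 = 6;  t_91 = 1;  t_92 = 0;  t_93 = 2;  t_94 = 6
  t_95 = 5;  t_96 = 0;  t_97 = 0;  t_98 = 5;  t_99 = 1;  t_100 = 0
  t_101 = 2;  t_102 = 1;  t_103 = 3;  t_104 = 6;  t_105 = 6;  t_106 = 5
  t_107 = 2;  t_108 = 0;  t_109 = 6;  t_110 = 5;  t_111 = 5;  t_112 = 2
  t_113 = 3;  t_114 = 1;  t_115 = 6;  t_116 = 0;  t_117 = 2;  t_118 = 0
  t_119 = 1;  t_120 = 6;  t_121 = 1;  t_122 = 3;  t_123 = 5;  t_124 = 2
  t_125 = 4;  t_126 = 4;  t_127 = 5;  t_128 = 1;  t_129 = 0;  t_130 = 4
  t_131 = 3;  t_132 = 1;  t_133 = 4;  t_134 = 5;  t_135 = 0;  t_136 = 3
  t_137 = 3;  t_138 = 5;  t_139 = 6;  t_140 = 6;  t_141 = 0;  t_142 = 6
  t_143 = 4;  t_144 = 1;  t_145 = 1;  t_146 = 5;  t_147 = 6;  t_148 = 1
  t_149 = 2;  t_150 = 1;  t_151 = 1;  t_152 = 6;  t_153 = 2;  t_154 = 0
  t_155 = 3;  t_156 = 6;  t_157 = 5;  t_158 = 1;  t_159 = 4;  t_160 = 3
  t_161 = 5;  t_162 = 1;  t_163 = 6;  t_164 = 0;  t_165 = 5;  t_166 = 4
  t_167 = 3;  t_168 = 1;  t_169 = 1;  t_170 = 1;  t_171 = 5;  t_172 = 1
  t_173 = 3;  t_174 = 0;  t_175 = 6;  t_176 = 0;  t_177 = 1;  t_178 = 3
  t_179 = 3;  t_180 = 2;  t_181 = 0;  t_182 = 6;  t_183 = 6;  t_184 = 0
  t_185 = 6;  t_186 = 0;  t_187 = 2;  t_188 = 2;  t_189 = 6;  t_190 = 5
  t_191 = 0;  t_192 = 3;  t_193 = 6;  t_194 = 2;  t_195 = 1;  t_196 = 1
  t_197 = 0;  t_198 = 4;  t_199 = 4;  t_200 = 0;  t_201 = 0;  t_202 = 1
  t_203 = 0;  t_204 = 0;  t_205 = 3;  t_206 = 0;  t_207 = 1;  t_208 = 0
  t_209 = 5;  t_210 = 1;  t_211 = 2;  t_212 = 3;  t_213 = 1;  t_214 = 3
  t_215 = 0;  t_216 = 6;  t_217 = 4;  t_218 = 0;  t_219 = 2;  t_220 = 2
  t_221 = 3;  t_222 = 1;  t_223 = 5;  t_224 = 1;  t_225 = 6;  t_226 = 4
  t_227 = 1;  t_228 = 2;  t_229 = 1;  t_230 = 1;  t_231 = 3;  t_232 = 1
  t_233 = 6;  t_234 = 2;  t_235 = 0;  t_236 = 6;  t_237 = 0;  t_238 = 6
  t_239 = 2;  t_240 = 3;  t_241 = 2;  t_242 = 6;  t_243 = 6;  t_244 = 0
  t_245 = 2;  t_246 = 4;  t_247 = 4;  t_248 = 4;  t_249 = 6;  t_250 = 3
  t_251 = 0;  t_252 = 2;  t_253 = 5;  t_254 = 5;  t_255 = 2;  t_256 = 0
  t_257 = 1;  t_258 = 3;  t_259 = 4;  t_260 = 1;  t_261 = 3;  t_262 = 2
  t_263 = 6;  t_264 = 4;  t_265 = 6;  t_266 = 2;  t_267 = 4;  t_268 = 3
  t_269 = 4;  t_270 = 0;  t_271 = 5;  t_272 = 5;  t_273 = 6;  t_274 = 0
  t_275 = 2;  t_276 = 6;  t_277 = 2;  t_278 = 3;  t_279 = 5;  t_280 = 3
  t_281 = 1;  t_282 = 2;  t_283 = 2;  t_284 = 2;  t_285 = 4;  t_286 = 3
  t_287 = 5;  t_288 = 6;  t_289 = 1;  t_290 = 1;  t_291 = 6;  t_292 = 4
  t_293 = 2;  t_294 = 1
t_295 = 5·1 + 1·2 + 3·4 + 6·6 + 5·1 = 4
t_296 = 5·4 + 1·1 + 3·2 + 6·4 + 5·6 = 4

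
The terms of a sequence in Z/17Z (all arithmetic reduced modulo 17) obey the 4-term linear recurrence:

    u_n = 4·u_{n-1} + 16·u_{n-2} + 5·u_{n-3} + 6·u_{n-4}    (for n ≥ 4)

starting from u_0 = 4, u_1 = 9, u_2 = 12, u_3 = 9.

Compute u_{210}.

13

u_4 = 4·9 + 16·12 + 5·9 + 6·4 = 8
u_5 = 4·8 + 16·9 + 5·12 + 6·9 = 1
u_6 = 4·1 + 16·8 + 5·9 + 6·12 = 11
u_7 = 4·11 + 16·1 + 5·8 + 6·9 = 1
u_8 = 4·1 + 16·11 + 5·1 + 6·8 = 12
u_9 = 4·12 + 16·1 + 5·11 + 6·1 = 6
Continuing the recurrence:
  u_10 = 15;  u_11 = 1;  u_12 = 6;  u_13 = 15;  u_14 = 13;  u_15 = 5
  u_16 = 16;  u_17 = 10;  u_18 = 8;  u_19 = 13;  u_20 = 3;  u_21 = 14
  u_22 = 13;  u_23 = 12;  u_24 = 4;  u_25 = 0;  u_26 = 15;  u_27 = 16
  u_28 = 5;  u_29 = 11;  u_30 = 5;  u_31 = 11;  u_32 = 5;  u_33 = 15
  u_34 = 4;  u_35 = 7;  u_36 = 10;  u_37 = 7;  u_38 = 9;  u_39 = 2
  u_40 = 9;  u_41 = 2;  u_42 = 12;  u_43 = 1;  u_44 = 5;  u_45 = 6
  u_46 = 11;  u_47 = 1;  u_48 = 2;  u_49 = 13;  u_50 = 2;  u_51 = 11
  u_52 = 0;  u_53 = 9;  u_54 = 1;  u_55 = 10;  u_56 = 16;  u_57 = 11
  u_58 = 16;  u_59 = 6;  u_60 = 6;  u_61 = 11;  u_62 = 11;  u_63 = 14
  u_64 = 0;  u_65 = 5;  u_66 = 3;  u_67 = 6;  u_68 = 12;  u_69 = 2
  u_70 = 10;  u_71 = 15;  u_72 = 13;  u_73 = 14;  u_74 = 8;  u_75 = 3
  u_76 = 16;  u_77 = 15;  u_78 = 5;  u_79 = 1;  u_80 = 0;  u_81 = 12
  u_82 = 15;  u_83 = 3;  u_84 = 6;  u_85 = 15;  u_86 = 6;  u_87 = 6
  u_88 = 10;  u_89 = 1;  u_90 = 9;  u_91 = 2;  u_92 = 13;  u_93 = 16
  u_94 = 13;  u_95 = 11;  u_96 = 2;  u_97 = 5;  u_98 = 15;  u_99 = 12
  u_100 = 2;  u_101 = 16;  u_102 = 8;  u_103 = 13;  u_104 = 0;  u_105 = 4
  u_106 = 10;  u_107 = 12;  u_108 = 7;  u_109 = 5;  u_110 = 14;  u_111 = 5
  u_112 = 5;  u_113 = 13;  u_114 = 3;  u_115 = 3;  u_116 = 2;  u_117 = 13
  u_118 = 15;  u_119 = 7;  u_120 = 5;  u_121 = 13;  u_122 = 2;  u_123 = 11
  u_124 = 1;  u_125 = 13;  u_126 = 16;  u_127 = 3;  u_128 = 16;  u_129 = 15
  u_130 = 2;  u_131 = 6;  u_132 = 6;  u_133 = 16;  u_134 = 15;  u_135 = 8
  u_136 = 14;  u_137 = 15;  u_138 = 6;  u_139 = 8;  u_140 = 15;  u_141 = 2
  u_142 = 1;  u_143 = 6;  u_144 = 4;  u_145 = 10;  u_146 = 4;  u_147 = 11
  u_148 = 12;  u_149 = 15;  u_150 = 8;  u_151 = 7;  u_152 = 14;  u_153 = 9
  u_154 = 3;  u_155 = 13;  u_156 = 8;  u_157 = 3;  u_158 = 2;  u_159 = 4
  u_160 = 9;  u_161 = 9;  u_162 = 8;  u_163 = 7;  u_164 = 0;  u_165 = 2
  u_166 = 6;  u_167 = 13;  u_168 = 5;  u_169 = 15;  u_170 = 3;  u_171 = 15
  u_172 = 9;  u_173 = 7;  u_174 = 10;  u_175 = 15;  u_176 = 3;  u_177 = 4
  u_178 = 12;  u_179 = 13;  u_180 = 10;  u_181 = 9;  u_182 = 10;  u_183 = 6
  u_184 = 0;  u_185 = 13;  u_186 = 6;  u_187 = 13;  u_188 = 9;  u_189 = 12
  u_190 = 4;  u_191 = 8;  u_192 = 6;  u_193 = 6;  u_194 = 14;  u_195 = 9
  u_196 = 3;  u_197 = 7;  u_198 = 1;  u_199 = 15;  u_200 = 10;  u_201 = 4
  u_202 = 2;  u_203 = 8;  u_204 = 8;  u_205 = 7;  u_206 = 4;  u_207 = 12
  u_208 = 8
u_209 = 4·8 + 16·12 + 5·4 + 6·7 = 14
u_210 = 4·14 + 16·8 + 5·12 + 6·4 = 13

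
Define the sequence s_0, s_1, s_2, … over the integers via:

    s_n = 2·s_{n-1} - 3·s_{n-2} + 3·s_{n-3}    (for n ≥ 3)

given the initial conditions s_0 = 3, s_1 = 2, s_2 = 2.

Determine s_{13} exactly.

s_3 = 2·2 + -3·2 + 3·3 = 7
s_4 = 2·7 + -3·2 + 3·2 = 14
s_5 = 2·14 + -3·7 + 3·2 = 13
s_6 = 2·13 + -3·14 + 3·7 = 5
s_7 = 2·5 + -3·13 + 3·14 = 13
s_8 = 2·13 + -3·5 + 3·13 = 50
s_9 = 2·50 + -3·13 + 3·5 = 76
s_10 = 2·76 + -3·50 + 3·13 = 41
s_11 = 2·41 + -3·76 + 3·50 = 4
s_12 = 2·4 + -3·41 + 3·76 = 113
s_13 = 2·113 + -3·4 + 3·41 = 337

337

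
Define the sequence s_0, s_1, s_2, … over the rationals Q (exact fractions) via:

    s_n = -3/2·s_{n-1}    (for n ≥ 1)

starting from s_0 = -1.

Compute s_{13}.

1594323/8192

s_1 = -3/2·-1 = 3/2
s_2 = -3/2·3/2 = -9/4
s_3 = -3/2·-9/4 = 27/8
s_4 = -3/2·27/8 = -81/16
s_5 = -3/2·-81/16 = 243/32
s_6 = -3/2·243/32 = -729/64
s_7 = -3/2·-729/64 = 2187/128
s_8 = -3/2·2187/128 = -6561/256
s_9 = -3/2·-6561/256 = 19683/512
s_10 = -3/2·19683/512 = -59049/1024
s_11 = -3/2·-59049/1024 = 177147/2048
s_12 = -3/2·177147/2048 = -531441/4096
s_13 = -3/2·-531441/4096 = 1594323/8192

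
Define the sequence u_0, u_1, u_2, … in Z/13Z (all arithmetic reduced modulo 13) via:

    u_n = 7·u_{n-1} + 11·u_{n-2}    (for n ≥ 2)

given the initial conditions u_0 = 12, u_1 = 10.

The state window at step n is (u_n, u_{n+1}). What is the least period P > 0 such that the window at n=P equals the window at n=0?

168

n=0: window = (12, 10)
n=1: window = (10, 7)
n=2: window = (7, 3)
n=3: window = (3, 7)
n=4: window = (7, 4)
n=5: window = (4, 1)
n=6: window = (1, 12)
n=7: window = (12, 4)
n=8: window = (4, 4)
n=9: window = (4, 7)
n=10: window = (7, 2)
n=11: window = (2, 0)
n=12: window = (0, 9)
n=13: window = (9, 11)
n=14: window = (11, 7)
n=15: window = (7, 1)
n=16: window = (1, 6)
n=17: window = (6, 1)
n=18: window = (1, 8)
n=19: window = (8, 2)
n=20: window = (2, 11)
n=21: window = (11, 8)
n=22: window = (8, 8)
n=23: window = (8, 1)
n=24: window = (1, 4)
n=25: window = (4, 0)
n=26: window = (0, 5)
n=27: window = (5, 9)
n=28: window = (9, 1)
n=29: window = (1, 2)
n=30: window = (2, 12)
n=31: window = (12, 2)
n=32: window = (2, 3)
n=33: window = (3, 4)
n=34: window = (4, 9)
n=35: window = (9, 3)
n=36: window = (3, 3)
n=37: window = (3, 2)
n=38: window = (2, 8)
n=39: window = (8, 0)
n=40: window = (0, 10)
…
n=166: window = (0, 11)
n=167: window = (11, 12)
n=168: window = (12, 10)
window at n=168 equals window at n=0 → period = 168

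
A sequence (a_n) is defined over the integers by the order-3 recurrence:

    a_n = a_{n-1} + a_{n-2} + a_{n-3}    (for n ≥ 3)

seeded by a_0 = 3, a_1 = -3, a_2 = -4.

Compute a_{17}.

-28187

a_3 = 1·-4 + 1·-3 + 1·3 = -4
a_4 = 1·-4 + 1·-4 + 1·-3 = -11
a_5 = 1·-11 + 1·-4 + 1·-4 = -19
a_6 = 1·-19 + 1·-11 + 1·-4 = -34
a_7 = 1·-34 + 1·-19 + 1·-11 = -64
a_8 = 1·-64 + 1·-34 + 1·-19 = -117
a_9 = 1·-117 + 1·-64 + 1·-34 = -215
a_10 = 1·-215 + 1·-117 + 1·-64 = -396
a_11 = 1·-396 + 1·-215 + 1·-117 = -728
a_12 = 1·-728 + 1·-396 + 1·-215 = -1339
a_13 = 1·-1339 + 1·-728 + 1·-396 = -2463
a_14 = 1·-2463 + 1·-1339 + 1·-728 = -4530
a_15 = 1·-4530 + 1·-2463 + 1·-1339 = -8332
a_16 = 1·-8332 + 1·-4530 + 1·-2463 = -15325
a_17 = 1·-15325 + 1·-8332 + 1·-4530 = -28187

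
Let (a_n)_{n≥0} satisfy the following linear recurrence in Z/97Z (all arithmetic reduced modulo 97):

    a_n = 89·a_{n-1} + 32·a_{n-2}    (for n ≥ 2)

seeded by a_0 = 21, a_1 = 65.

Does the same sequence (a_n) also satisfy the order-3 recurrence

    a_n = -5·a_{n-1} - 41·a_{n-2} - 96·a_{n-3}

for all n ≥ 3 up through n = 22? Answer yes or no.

yes

Terms a_0..a_22: 21, 65, 55, 88, 86, 91, 84, 9, 94, 21, 27, 68, 29, 4, 23, 41, 20, 85, 57, 33, 8, 22, 80
n=3: candidate gives 88, actual a_3 = 88 ✓
n=4: candidate gives 86, actual a_4 = 86 ✓
n=5: candidate gives 91, actual a_5 = 91 ✓
n=6: candidate gives 84, actual a_6 = 84 ✓
n=7: candidate gives 9, actual a_7 = 9 ✓
n=8: candidate gives 94, actual a_8 = 94 ✓
n=9: candidate gives 21, actual a_9 = 21 ✓
n=10: candidate gives 27, actual a_10 = 27 ✓
n=11: candidate gives 68, actual a_11 = 68 ✓
n=12: candidate gives 29, actual a_12 = 29 ✓
n=13: candidate gives 4, actual a_13 = 4 ✓
n=14: candidate gives 23, actual a_14 = 23 ✓
n=15: candidate gives 41, actual a_15 = 41 ✓
n=16: candidate gives 20, actual a_16 = 20 ✓
n=17: candidate gives 85, actual a_17 = 85 ✓
n=18: candidate gives 57, actual a_18 = 57 ✓
n=19: candidate gives 33, actual a_19 = 33 ✓
n=20: candidate gives 8, actual a_20 = 8 ✓
n=21: candidate gives 22, actual a_21 = 22 ✓
n=22: candidate gives 80, actual a_22 = 80 ✓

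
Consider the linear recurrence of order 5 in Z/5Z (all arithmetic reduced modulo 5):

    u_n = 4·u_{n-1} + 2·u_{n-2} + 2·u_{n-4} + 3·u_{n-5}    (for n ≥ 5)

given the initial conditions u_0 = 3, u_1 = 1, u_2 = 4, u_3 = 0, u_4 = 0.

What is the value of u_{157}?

u_5 = 4·0 + 2·0 + 0·4 + 2·1 + 3·3 = 1
u_6 = 4·1 + 2·0 + 0·0 + 2·4 + 3·1 = 0
u_7 = 4·0 + 2·1 + 0·0 + 2·0 + 3·4 = 4
u_8 = 4·4 + 2·0 + 0·1 + 2·0 + 3·0 = 1
u_9 = 4·1 + 2·4 + 0·0 + 2·1 + 3·0 = 4
u_10 = 4·4 + 2·1 + 0·4 + 2·0 + 3·1 = 1
Continuing the recurrence:
  u_11 = 0;  u_12 = 1;  u_13 = 0;  u_14 = 1;  u_15 = 2;  u_16 = 2
  u_17 = 0;  u_18 = 1;  u_19 = 1;  u_20 = 1;  u_21 = 2;  u_22 = 2
  u_23 = 2;  u_24 = 2;  u_25 = 4;  u_26 = 0;  u_27 = 3;  u_28 = 2
  u_29 = 3;  u_30 = 3;  u_31 = 4;  u_32 = 0;  u_33 = 0;  u_34 = 0
  u_35 = 2;  u_36 = 0;  u_37 = 4;  u_38 = 1;  u_39 = 1;  u_40 = 2
  u_41 = 3;  u_42 = 0;  u_43 = 1;  u_44 = 1;  u_45 = 3;  u_46 = 3
  u_47 = 0;  u_48 = 1;  u_49 = 3;  u_50 = 4;  u_51 = 1;  u_52 = 4
  u_53 = 2;  u_54 = 3;  u_55 = 0;  u_56 = 2;  u_57 = 4;  u_58 = 2
  u_59 = 0;  u_60 = 3;  u_61 = 1;  u_62 = 1;  u_63 = 2;  u_64 = 1
  u_65 = 4;  u_66 = 3;  u_67 = 2;  u_68 = 2;  u_69 = 3;  u_70 = 4
  u_71 = 0;  u_72 = 3;  u_73 = 4;  u_74 = 4;  u_75 = 1;  u_76 = 3
  u_77 = 1;  u_78 = 0;  u_79 = 1;  u_80 = 3;  u_81 = 0;  u_82 = 4
  u_83 = 3;  u_84 = 4;  u_85 = 1;  u_86 = 0;  u_87 = 0;  u_88 = 2
  u_89 = 2;  u_90 = 0;  u_91 = 4;  u_92 = 0;  u_93 = 3;  u_94 = 3
  u_95 = 1;  u_96 = 2;  u_97 = 1;  u_98 = 3;  u_99 = 0;  u_100 = 3
  u_101 = 0;  u_102 = 0;  u_103 = 4;  u_104 = 2;  u_105 = 0;  u_106 = 4
  u_107 = 4;  u_108 = 0;  u_109 = 4;  u_110 = 4;  u_111 = 4;  u_112 = 1
  u_113 = 0;  u_114 = 2;  u_115 = 3;  u_116 = 0;  u_117 = 4;  u_118 = 0
  u_119 = 0;  u_120 = 4;  u_121 = 4;  u_122 = 1;  u_123 = 2;  u_124 = 3
  u_125 = 1;  u_126 = 4;  u_127 = 0;  u_128 = 0;  u_129 = 1;  u_130 = 0
  u_131 = 4;  u_132 = 1;  u_133 = 4;  u_134 = 1;  u_135 = 0;  u_136 = 1
  u_137 = 0;  u_138 = 1;  u_139 = 2;  u_140 = 2;  u_141 = 0;  u_142 = 1
  u_143 = 1;  u_144 = 1;  u_145 = 2;  u_146 = 2;  u_147 = 2;  u_148 = 2
  u_149 = 4;  u_150 = 0;  u_151 = 3;  u_152 = 2;  u_153 = 3;  u_154 = 3
  u_155 = 4
u_156 = 4·4 + 2·3 + 0·3 + 2·2 + 3·3 = 0
u_157 = 4·0 + 2·4 + 0·3 + 2·3 + 3·2 = 0

0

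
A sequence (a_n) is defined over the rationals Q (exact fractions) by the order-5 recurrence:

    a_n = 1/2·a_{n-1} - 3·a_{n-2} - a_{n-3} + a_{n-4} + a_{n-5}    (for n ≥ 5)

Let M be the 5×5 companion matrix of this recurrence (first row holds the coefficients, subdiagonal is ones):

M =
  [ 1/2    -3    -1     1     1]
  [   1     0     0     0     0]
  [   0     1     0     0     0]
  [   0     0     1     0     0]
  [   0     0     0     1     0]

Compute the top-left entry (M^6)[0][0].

-587/64

(M^6)[0][0] is the top entry after applying M 6 times to the unit state (1, 0, 0, 0, 0). Equivalently it is h_{10} for the auxiliary sequence (h_n) obeying the same recurrence with h_4 = 1 and h_i = 0 for 0 ≤ i < 4:
h_5 = 1/2·1 + -3·0 + -1·0 + 1·0 + 1·0 = 1/2
h_6 = 1/2·1/2 + -3·1 + -1·0 + 1·0 + 1·0 = -11/4
h_7 = 1/2·-11/4 + -3·1/2 + -1·1 + 1·0 + 1·0 = -31/8
h_8 = 1/2·-31/8 + -3·-11/4 + -1·1/2 + 1·1 + 1·0 = 109/16
h_9 = 1/2·109/16 + -3·-31/8 + -1·-11/4 + 1·1/2 + 1·1 = 617/32
h_10 = 1/2·617/32 + -3·109/16 + -1·-31/8 + 1·-11/4 + 1·1/2 = -587/64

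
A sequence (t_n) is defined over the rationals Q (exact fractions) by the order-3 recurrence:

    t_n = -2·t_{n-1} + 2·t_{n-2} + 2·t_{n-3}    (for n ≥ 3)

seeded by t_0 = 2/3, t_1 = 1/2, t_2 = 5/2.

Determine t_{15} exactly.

-218816

t_3 = -2·5/2 + 2·1/2 + 2·2/3 = -8/3
t_4 = -2·-8/3 + 2·5/2 + 2·1/2 = 34/3
t_5 = -2·34/3 + 2·-8/3 + 2·5/2 = -23
t_6 = -2·-23 + 2·34/3 + 2·-8/3 = 190/3
t_7 = -2·190/3 + 2·-23 + 2·34/3 = -150
t_8 = -2·-150 + 2·190/3 + 2·-23 = 1142/3
t_9 = -2·1142/3 + 2·-150 + 2·190/3 = -2804/3
t_10 = -2·-2804/3 + 2·1142/3 + 2·-150 = 6992/3
t_11 = -2·6992/3 + 2·-2804/3 + 2·1142/3 = -17308/3
t_12 = -2·-17308/3 + 2·6992/3 + 2·-2804/3 = 42992/3
t_13 = -2·42992/3 + 2·-17308/3 + 2·6992/3 = -106616/3
t_14 = -2·-106616/3 + 2·42992/3 + 2·-17308/3 = 88200
t_15 = -2·88200 + 2·-106616/3 + 2·42992/3 = -218816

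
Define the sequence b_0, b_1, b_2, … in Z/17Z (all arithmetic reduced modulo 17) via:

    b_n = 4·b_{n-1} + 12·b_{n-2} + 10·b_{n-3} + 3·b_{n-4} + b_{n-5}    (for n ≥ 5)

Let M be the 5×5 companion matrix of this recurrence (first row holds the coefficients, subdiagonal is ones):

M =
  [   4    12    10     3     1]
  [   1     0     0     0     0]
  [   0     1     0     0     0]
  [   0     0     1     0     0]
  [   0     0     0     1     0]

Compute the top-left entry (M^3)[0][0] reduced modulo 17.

(M^3)[0][0] is the top entry after applying M 3 times to the unit state (1, 0, 0, 0, 0). Equivalently it is h_{7} for the auxiliary sequence (h_n) obeying the same recurrence with h_4 = 1 and h_i = 0 for 0 ≤ i < 4:
h_5 = 4·1 + 12·0 + 10·0 + 3·0 + 1·0 = 4
h_6 = 4·4 + 12·1 + 10·0 + 3·0 + 1·0 = 11
h_7 = 4·11 + 12·4 + 10·1 + 3·0 + 1·0 = 0

0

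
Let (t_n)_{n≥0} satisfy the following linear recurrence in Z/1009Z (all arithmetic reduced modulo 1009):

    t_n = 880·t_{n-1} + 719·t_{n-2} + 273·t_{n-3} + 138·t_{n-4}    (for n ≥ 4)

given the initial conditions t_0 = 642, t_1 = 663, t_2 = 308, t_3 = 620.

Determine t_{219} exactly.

970

t_4 = 880·620 + 719·308 + 273·663 + 138·642 = 404
t_5 = 880·404 + 719·620 + 273·308 + 138·663 = 166
t_6 = 880·166 + 719·404 + 273·620 + 138·308 = 542
t_7 = 880·542 + 719·166 + 273·404 + 138·620 = 101
t_8 = 880·101 + 719·542 + 273·166 + 138·404 = 482
t_9 = 880·482 + 719·101 + 273·542 + 138·166 = 704
Continuing the recurrence:
  t_10 = 925;  t_11 = 632;  t_12 = 749;  t_13 = 155;  t_14 = 423;  t_15 = 466
  t_16 = 226;  t_17 = 827;  t_18 = 252;  t_19 = 982;  t_20 = 697;  t_21 = 948
  t_22 = 638;  t_23 = 863;  t_24 = 121;  t_25 = 777;  t_26 = 646;  t_27 = 867
  t_28 = 266;  t_29 = 867;  t_30 = 641;  t_31 = 414;  t_32 = 806;  t_33 = 984
  t_34 = 226;  t_35 = 998;  t_36 = 931;  t_37 = 870;  t_38 = 124;  t_39 = 493
  t_40 = 55;  t_41 = 820;  t_42 = 710;  t_43 = 864;  t_44 = 868;  t_45 = 962
  t_46 = 412;  t_47 = 861;  t_48 = 511;  t_49 = 253;  t_50 = 92;  t_51 = 544
  t_52 = 353;  t_53 = 11;  t_54 = 915;  t_55 = 775;  t_56 = 191;  t_57 = 915
  t_58 = 962;  t_59 = 706;  t_60 = 945;  t_61 = 702;  t_62 = 237;  t_63 = 180
  t_64 = 54;  t_65 = 502;  t_66 = 419;  t_67 = 382;  t_68 = 953;  t_69 = 396
  t_70 = 130;  t_71 = 664;  t_72 = 231;  t_73 = 967;  t_74 = 416;  t_75 = 203
  t_76 = 719;  t_77 = 547;  t_78 = 239;  t_79 = 534;  t_80 = 376;  t_81 = 936
  t_82 = 439;  t_83 = 628;  t_84 = 212;  t_85 = 196;  t_86 = 975;  t_87 = 267
  t_88 = 668;  t_89 = 469;  t_90 = 643;  t_91 = 253;  t_92 = 105;  t_93 = 987
  t_94 = 30;  t_95 = 504;  t_96 = 353;  t_97 = 122;  t_98 = 417;  t_99 = 64
  t_100 = 257;  t_101 = 262;  t_102 = 996;  t_103 = 654;  t_104 = 162;  t_105 = 642
  t_106 = 536;  t_107 = 234;  t_108 = 897;  t_109 = 901;  t_110 = 624;  t_111 = 972
  t_112 = 853;  t_113 = 646;  t_114 = 584;  t_115 = 402;  t_116 = 206;  t_117 = 490
  t_118 = 794;  t_119 = 376;  t_120 = 478;  t_121 = 672;  t_122 = 29;  t_123 = 914
  t_124 = 6;  t_125 = 295;  t_126 = 830;  t_127 = 735;  t_128 = 116;  t_129 = 844
  t_130 = 140;  t_131 = 439;  t_132 = 866;  t_133 = 424;  t_134 = 825;  t_135 = 12
  t_136 = 516;  t_137 = 794;  t_138 = 266;  t_139 = 39;  t_140 = 972;  t_141 = 87
  t_142 = 448;  t_143 = 42;  t_144 = 351;  t_145 = 167;  t_146 = 407;  t_147 = 686
  t_148 = 513;  t_149 = 210;  t_150 = 990;  t_151 = 702;  t_152 = 698;  t_153 = 583
  t_154 = 189;  t_155 = 142;  t_156 = 735;  t_157 = 92;  t_158 = 261;  t_159 = 480
  t_160 = 35;  t_161 = 774;  t_162 = 558;  t_163 = 324;  t_164 = 408;  t_165 = 555
  t_166 = 766;  t_167 = 259;  t_168 = 700;  t_169 = 227;  t_170 = 636;  t_171 = 266
  t_172 = 357;  t_173 = 32;  t_174 = 260;  t_175 = 539;  t_176 = 854;  t_177 = 630
  t_178 = 402;  t_179 = 318;  t_180 = 61;  t_181 = 742;  t_182 = 630;  t_183 = 193
  t_184 = 360;  t_185 = 446;  t_186 = 902;  t_187 = 296;  t_188 = 826;  t_189 = 374
  t_190 = 236;  t_191 = 308;  t_192 = 964;  t_193 = 237;  t_194 = 247;  t_195 = 256
  t_196 = 251;  t_197 = 581;  t_198 = 631;  t_199 = 267;  t_200 = 34;  t_201 = 104
  t_202 = 478;  t_203 = 720;  t_204 = 357;  t_205 = 983;  t_206 = 908;  t_207 = 455
  t_208 = 655;  t_209 = 608;  t_210 = 308;  t_211 = 328;  t_212 = 635;  t_213 = 34
  t_214 = 16;  t_215 = 859;  t_216 = 632;  t_217 = 293
t_218 = 880·293 + 719·632 + 273·859 + 138·16 = 503
t_219 = 880·503 + 719·293 + 273·632 + 138·859 = 970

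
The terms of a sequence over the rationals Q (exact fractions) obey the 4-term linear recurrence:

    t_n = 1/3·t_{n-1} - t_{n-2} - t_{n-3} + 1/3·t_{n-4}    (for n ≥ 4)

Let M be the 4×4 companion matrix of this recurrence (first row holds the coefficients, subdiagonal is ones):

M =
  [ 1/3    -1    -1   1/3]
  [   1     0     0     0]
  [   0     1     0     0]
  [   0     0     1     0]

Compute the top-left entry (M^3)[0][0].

-44/27

(M^3)[0][0] is the top entry after applying M 3 times to the unit state (1, 0, 0, 0). Equivalently it is h_{6} for the auxiliary sequence (h_n) obeying the same recurrence with h_3 = 1 and h_i = 0 for 0 ≤ i < 3:
h_4 = 1/3·1 + -1·0 + -1·0 + 1/3·0 = 1/3
h_5 = 1/3·1/3 + -1·1 + -1·0 + 1/3·0 = -8/9
h_6 = 1/3·-8/9 + -1·1/3 + -1·1 + 1/3·0 = -44/27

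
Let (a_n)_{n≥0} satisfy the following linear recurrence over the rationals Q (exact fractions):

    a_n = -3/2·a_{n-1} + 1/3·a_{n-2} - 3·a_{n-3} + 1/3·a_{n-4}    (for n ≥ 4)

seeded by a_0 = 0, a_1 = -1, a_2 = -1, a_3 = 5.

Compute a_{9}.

a_4 = -3/2·5 + 1/3·-1 + -3·-1 + 1/3·0 = -29/6
a_5 = -3/2·-29/6 + 1/3·5 + -3·-1 + 1/3·-1 = 139/12
a_6 = -3/2·139/12 + 1/3·-29/6 + -3·5 + 1/3·-1 = -2471/72
a_7 = -3/2·-2471/72 + 1/3·139/12 + -3·-29/6 + 1/3·5 = 10297/144
a_8 = -3/2·10297/144 + 1/3·-2471/72 + -3·139/12 + 1/3·-29/6 = -133973/864
a_9 = -3/2·-133973/864 + 1/3·10297/144 + -3·-2471/72 + 1/3·139/12 = 627691/1728

627691/1728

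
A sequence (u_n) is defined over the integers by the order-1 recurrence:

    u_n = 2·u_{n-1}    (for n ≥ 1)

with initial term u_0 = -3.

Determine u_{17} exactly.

u_1 = 2·-3 = -6
u_2 = 2·-6 = -12
u_3 = 2·-12 = -24
u_4 = 2·-24 = -48
u_5 = 2·-48 = -96
u_6 = 2·-96 = -192
u_7 = 2·-192 = -384
u_8 = 2·-384 = -768
u_9 = 2·-768 = -1536
u_10 = 2·-1536 = -3072
u_11 = 2·-3072 = -6144
u_12 = 2·-6144 = -12288
u_13 = 2·-12288 = -24576
u_14 = 2·-24576 = -49152
u_15 = 2·-49152 = -98304
u_16 = 2·-98304 = -196608
u_17 = 2·-196608 = -393216

-393216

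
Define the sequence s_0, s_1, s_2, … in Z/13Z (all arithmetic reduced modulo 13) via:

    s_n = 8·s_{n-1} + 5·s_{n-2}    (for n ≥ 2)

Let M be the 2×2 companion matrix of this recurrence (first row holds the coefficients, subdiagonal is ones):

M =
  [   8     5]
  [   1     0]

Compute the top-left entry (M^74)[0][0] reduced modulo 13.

10

(M^74)[0][0] is the top entry after applying M 74 times to the unit state (1, 0). Equivalently it is h_{75} for the auxiliary sequence (h_n) obeying the same recurrence with h_1 = 1 and h_i = 0 for 0 ≤ i < 1:
h_2 = 8·1 + 5·0 = 8
h_3 = 8·8 + 5·1 = 4
h_4 = 8·4 + 5·8 = 7
h_5 = 8·7 + 5·4 = 11
h_6 = 8·11 + 5·7 = 6
h_7 = 8·6 + 5·11 = 12
h_8 = 8·12 + 5·6 = 9
h_9 = 8·9 + 5·12 = 2
h_10 = 8·2 + 5·9 = 9
h_11 = 8·9 + 5·2 = 4
h_12 = 8·4 + 5·9 = 12
h_13 = 8·12 + 5·4 = 12
h_14 = 8·12 + 5·12 = 0
h_15 = 8·0 + 5·12 = 8
h_16 = 8·8 + 5·0 = 12
h_17 = 8·12 + 5·8 = 6
h_18 = 8·6 + 5·12 = 4
h_19 = 8·4 + 5·6 = 10
h_20 = 8·10 + 5·4 = 9
h_21 = 8·9 + 5·10 = 5
h_22 = 8·5 + 5·9 = 7
h_23 = 8·7 + 5·5 = 3
h_24 = 8·3 + 5·7 = 7
h_25 = 8·7 + 5·3 = 6
h_26 = 8·6 + 5·7 = 5
h_27 = 8·5 + 5·6 = 5
h_28 = 8·5 + 5·5 = 0
h_29 = 8·0 + 5·5 = 12
h_30 = 8·12 + 5·0 = 5
h_31 = 8·5 + 5·12 = 9
h_32 = 8·9 + 5·5 = 6
h_33 = 8·6 + 5·9 = 2
h_34 = 8·2 + 5·6 = 7
h_35 = 8·7 + 5·2 = 1
h_36 = 8·1 + 5·7 = 4
h_37 = 8·4 + 5·1 = 11
h_38 = 8·11 + 5·4 = 4
h_39 = 8·4 + 5·11 = 9
h_40 = 8·9 + 5·4 = 1
h_41 = 8·1 + 5·9 = 1
h_42 = 8·1 + 5·1 = 0
h_43 = 8·0 + 5·1 = 5
h_44 = 8·5 + 5·0 = 1
h_45 = 8·1 + 5·5 = 7
h_46 = 8·7 + 5·1 = 9
h_47 = 8·9 + 5·7 = 3
h_48 = 8·3 + 5·9 = 4
h_49 = 8·4 + 5·3 = 8
h_50 = 8·8 + 5·4 = 6
h_51 = 8·6 + 5·8 = 10
h_52 = 8·10 + 5·6 = 6
h_53 = 8·6 + 5·10 = 7
h_54 = 8·7 + 5·6 = 8
h_55 = 8·8 + 5·7 = 8
h_56 = 8·8 + 5·8 = 0
h_57 = 8·0 + 5·8 = 1
h_58 = 8·1 + 5·0 = 8
h_59 = 8·8 + 5·1 = 4
h_60 = 8·4 + 5·8 = 7
h_61 = 8·7 + 5·4 = 11
h_62 = 8·11 + 5·7 = 6
h_63 = 8·6 + 5·11 = 12
h_64 = 8·12 + 5·6 = 9
h_65 = 8·9 + 5·12 = 2
h_66 = 8·2 + 5·9 = 9
h_67 = 8·9 + 5·2 = 4
h_68 = 8·4 + 5·9 = 12
h_69 = 8·12 + 5·4 = 12
h_70 = 8·12 + 5·12 = 0
h_71 = 8·0 + 5·12 = 8
h_72 = 8·8 + 5·0 = 12
h_73 = 8·12 + 5·8 = 6
h_74 = 8·6 + 5·12 = 4
h_75 = 8·4 + 5·6 = 10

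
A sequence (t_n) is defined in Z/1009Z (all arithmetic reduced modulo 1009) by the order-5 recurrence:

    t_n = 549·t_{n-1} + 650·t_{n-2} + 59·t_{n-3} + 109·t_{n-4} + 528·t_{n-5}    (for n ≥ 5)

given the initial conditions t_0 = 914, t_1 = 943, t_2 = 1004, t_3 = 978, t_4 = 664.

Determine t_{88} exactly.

t_5 = 549·664 + 650·978 + 59·1004 + 109·943 + 528·914 = 181
t_6 = 549·181 + 650·664 + 59·978 + 109·1004 + 528·943 = 346
t_7 = 549·346 + 650·181 + 59·664 + 109·978 + 528·1004 = 728
t_8 = 549·728 + 650·346 + 59·181 + 109·664 + 528·978 = 94
t_9 = 549·94 + 650·728 + 59·346 + 109·181 + 528·664 = 378
t_10 = 549·378 + 650·94 + 59·728 + 109·346 + 528·181 = 896
Continuing the recurrence:
  t_11 = 226;  t_12 = 389;  t_13 = 668;  t_14 = 875;  t_15 = 450;  t_16 = 878
  t_17 = 505;  t_18 = 784;  t_19 = 737;  t_20 = 925;  t_21 = 927;  t_22 = 324
  t_23 = 433;  t_24 = 115;  t_25 = 648;  t_26 = 73;  t_27 = 211;  t_28 = 738
  t_29 = 932;  t_30 = 849;  t_31 = 492;  t_32 = 265;  t_33 = 655;  t_34 = 295
  t_35 = 385;  t_36 = 914;  t_37 = 8;  t_38 = 292;  t_39 = 442;  t_40 = 275
  t_41 = 597;  t_42 = 566;  t_43 = 182;  t_44 = 561;  t_45 = 989;  t_46 = 712
  t_47 = 166;  t_48 = 672;  t_49 = 619;  t_50 = 868;  t_51 = 860;  t_52 = 759
  t_53 = 266;  t_54 = 659;  t_55 = 427;  t_56 = 442;  t_57 = 15;  t_58 = 255
  t_59 = 233;  t_60 = 119;  t_61 = 679;  t_62 = 128;  t_63 = 632;  t_64 = 824
  t_65 = 589;  t_66 = 400;  t_67 = 518;  t_68 = 708;  t_69 = 132;  t_70 = 641
  t_71 = 483;  t_72 = 2;  t_73 = 473;  t_74 = 214;  t_75 = 877;  t_76 = 667
  t_77 = 544;  t_78 = 596;  t_79 = 462;  t_80 = 111;  t_81 = 675;  t_82 = 853
  t_83 = 239;  t_84 = 773;  t_85 = 442;  t_86 = 813
t_87 = 549·813 + 650·442 + 59·773 + 109·239 + 528·853 = 483
t_88 = 549·483 + 650·813 + 59·442 + 109·773 + 528·239 = 964

964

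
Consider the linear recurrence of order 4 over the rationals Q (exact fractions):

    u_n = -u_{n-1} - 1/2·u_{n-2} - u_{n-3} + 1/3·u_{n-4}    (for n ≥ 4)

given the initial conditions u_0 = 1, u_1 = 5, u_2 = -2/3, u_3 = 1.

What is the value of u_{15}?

158411/1728

u_4 = -1·1 + -1/2·-2/3 + -1·5 + 1/3·1 = -16/3
u_5 = -1·-16/3 + -1/2·1 + -1·-2/3 + 1/3·5 = 43/6
u_6 = -1·43/6 + -1/2·-16/3 + -1·1 + 1/3·-2/3 = -103/18
u_7 = -1·-103/18 + -1/2·43/6 + -1·-16/3 + 1/3·1 = 281/36
u_8 = -1·281/36 + -1/2·-103/18 + -1·43/6 + 1/3·-16/3 = -125/9
u_9 = -1·-125/9 + -1/2·281/36 + -1·-103/18 + 1/3·43/6 = 1303/72
u_10 = -1·1303/72 + -1/2·-125/9 + -1·281/36 + 1/3·-103/18 = -4507/216
u_11 = -1·-4507/216 + -1/2·1303/72 + -1·-125/9 + 1/3·281/36 = 12229/432
u_12 = -1·12229/432 + -1/2·-4507/216 + -1·1303/72 + 1/3·-125/9 = -4385/108
u_13 = -1·-4385/108 + -1/2·12229/432 + -1·-4507/216 + 1/3·1303/72 = 46091/864
u_14 = -1·46091/864 + -1/2·-4385/108 + -1·12229/432 + 1/3·-4507/216 = -177055/2592
u_15 = -1·-177055/2592 + -1/2·46091/864 + -1·-4385/108 + 1/3·12229/432 = 158411/1728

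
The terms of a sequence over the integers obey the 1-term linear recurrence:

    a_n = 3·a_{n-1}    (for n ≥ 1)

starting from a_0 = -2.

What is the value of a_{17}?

a_1 = 3·-2 = -6
a_2 = 3·-6 = -18
a_3 = 3·-18 = -54
a_4 = 3·-54 = -162
a_5 = 3·-162 = -486
a_6 = 3·-486 = -1458
a_7 = 3·-1458 = -4374
a_8 = 3·-4374 = -13122
a_9 = 3·-13122 = -39366
a_10 = 3·-39366 = -118098
a_11 = 3·-118098 = -354294
a_12 = 3·-354294 = -1062882
a_13 = 3·-1062882 = -3188646
a_14 = 3·-3188646 = -9565938
a_15 = 3·-9565938 = -28697814
a_16 = 3·-28697814 = -86093442
a_17 = 3·-86093442 = -258280326

-258280326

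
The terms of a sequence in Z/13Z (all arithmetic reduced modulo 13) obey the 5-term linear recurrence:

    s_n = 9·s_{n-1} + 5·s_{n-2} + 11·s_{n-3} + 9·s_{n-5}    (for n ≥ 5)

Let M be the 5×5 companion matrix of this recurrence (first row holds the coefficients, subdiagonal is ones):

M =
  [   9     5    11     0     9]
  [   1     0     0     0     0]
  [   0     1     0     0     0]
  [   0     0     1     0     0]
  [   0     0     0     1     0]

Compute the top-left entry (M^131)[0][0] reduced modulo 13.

7

(M^131)[0][0] is the top entry after applying M 131 times to the unit state (1, 0, 0, 0, 0). Equivalently it is h_{135} for the auxiliary sequence (h_n) obeying the same recurrence with h_4 = 1 and h_i = 0 for 0 ≤ i < 4:
h_5 = 9·1 + 5·0 + 11·0 + 0·0 + 9·0 = 9
h_6 = 9·9 + 5·1 + 11·0 + 0·0 + 9·0 = 8
h_7 = 9·8 + 5·9 + 11·1 + 0·0 + 9·0 = 11
h_8 = 9·11 + 5·8 + 11·9 + 0·1 + 9·0 = 4
h_9 = 9·4 + 5·11 + 11·8 + 0·9 + 9·1 = 6
h_10 = 9·6 + 5·4 + 11·11 + 0·8 + 9·9 = 3
Continuing the recurrence:
  h_11 = 4;  h_12 = 8;  h_13 = 5;  h_14 = 1;  h_15 = 6;  h_16 = 7
  h_17 = 7;  h_18 = 1;  h_19 = 0;  h_20 = 6;  h_21 = 11;  h_22 = 10
  h_23 = 12;  h_24 = 6;  h_25 = 5;  h_26 = 7;  h_27 = 10;  h_28 = 2
  h_29 = 4;  h_30 = 6;  h_31 = 3;  h_32 = 9;  h_33 = 11;  h_34 = 5
  h_35 = 6;  h_36 = 6;  h_37 = 12;  h_38 = 4;  h_39 = 12;  h_40 = 2
  h_41 = 7;  h_42 = 1;  h_43 = 11;  h_44 = 3;  h_45 = 7;  h_46 = 2
  h_47 = 4;  h_48 = 1;  h_49 = 0;  h_50 = 8;  h_51 = 10;  h_52 = 10
  h_53 = 3;  h_54 = 5;  h_55 = 8;  h_56 = 12;  h_57 = 7;  h_58 = 4
  h_59 = 1;  h_60 = 9;  h_61 = 4;  h_62 = 12;  h_63 = 3;  h_64 = 10
  h_65 = 6;  h_66 = 4;  h_67 = 11;  h_68 = 4;  h_69 = 4;  h_70 = 10
  h_71 = 8;  h_72 = 5;  h_73 = 10;  h_74 = 5;  h_75 = 6;  h_76 = 1
  h_77 = 9;  h_78 = 8;  h_79 = 4;  h_80 = 8;  h_81 = 7;  h_82 = 7
  h_83 = 11;  h_84 = 0;  h_85 = 9;  h_86 = 5;  h_87 = 10;  h_88 = 1
  h_89 = 10;  h_90 = 0;  h_91 = 2;  h_92 = 10;  h_93 = 5;  h_94 = 12
  h_95 = 9;  h_96 = 6;  h_97 = 9;  h_98 = 8;  h_99 = 5;  h_100 = 5
  h_101 = 4;  h_102 = 2;  h_103 = 9;  h_104 = 11;  h_105 = 3;  h_106 = 9
  h_107 = 1;  h_108 = 12;  h_109 = 12;  h_110 = 11;  h_111 = 8;  h_112 = 8
  h_113 = 3;  h_114 = 3;  h_115 = 8;  h_116 = 10;  h_117 = 1;  h_118 = 5
  h_119 = 5;  h_120 = 10;  h_121 = 0;  h_122 = 10;  h_123 = 11;  h_124 = 12
  h_125 = 12;  h_126 = 3;  h_127 = 10;  h_128 = 11;  h_129 = 4;  h_130 = 10
  h_131 = 11;  h_132 = 10;  h_133 = 3
h_134 = 9·3 + 5·10 + 11·11 + 0·10 + 9·4 = 0
h_135 = 9·0 + 5·3 + 11·10 + 0·11 + 9·10 = 7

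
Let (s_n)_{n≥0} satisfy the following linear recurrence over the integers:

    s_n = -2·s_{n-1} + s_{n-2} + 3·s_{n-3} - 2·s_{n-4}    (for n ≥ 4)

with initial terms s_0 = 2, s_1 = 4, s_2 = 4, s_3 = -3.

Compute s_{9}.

s_4 = -2·-3 + 1·4 + 3·4 + -2·2 = 18
s_5 = -2·18 + 1·-3 + 3·4 + -2·4 = -35
s_6 = -2·-35 + 1·18 + 3·-3 + -2·4 = 71
s_7 = -2·71 + 1·-35 + 3·18 + -2·-3 = -117
s_8 = -2·-117 + 1·71 + 3·-35 + -2·18 = 164
s_9 = -2·164 + 1·-117 + 3·71 + -2·-35 = -162

-162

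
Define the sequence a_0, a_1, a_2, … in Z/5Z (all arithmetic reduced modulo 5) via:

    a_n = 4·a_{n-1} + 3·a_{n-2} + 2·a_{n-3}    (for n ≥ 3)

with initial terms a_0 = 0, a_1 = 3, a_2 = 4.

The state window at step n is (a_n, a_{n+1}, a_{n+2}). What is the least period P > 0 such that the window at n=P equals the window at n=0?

20

n=0: window = (0, 3, 4)
n=1: window = (3, 4, 0)
n=2: window = (4, 0, 3)
n=3: window = (0, 3, 0)
n=4: window = (3, 0, 4)
n=5: window = (0, 4, 2)
n=6: window = (4, 2, 0)
n=7: window = (2, 0, 4)
n=8: window = (0, 4, 0)
n=9: window = (4, 0, 2)
n=10: window = (0, 2, 1)
n=11: window = (2, 1, 0)
n=12: window = (1, 0, 2)
n=13: window = (0, 2, 0)
n=14: window = (2, 0, 1)
n=15: window = (0, 1, 3)
n=16: window = (1, 3, 0)
n=17: window = (3, 0, 1)
n=18: window = (0, 1, 0)
n=19: window = (1, 0, 3)
n=20: window = (0, 3, 4)
window at n=20 equals window at n=0 → period = 20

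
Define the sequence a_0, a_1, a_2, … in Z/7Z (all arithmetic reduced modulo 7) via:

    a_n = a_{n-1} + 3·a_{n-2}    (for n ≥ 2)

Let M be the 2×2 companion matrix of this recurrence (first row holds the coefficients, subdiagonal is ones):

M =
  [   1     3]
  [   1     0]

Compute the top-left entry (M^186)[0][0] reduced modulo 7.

1

(M^186)[0][0] is the top entry after applying M 186 times to the unit state (1, 0). Equivalently it is h_{187} for the auxiliary sequence (h_n) obeying the same recurrence with h_1 = 1 and h_i = 0 for 0 ≤ i < 1:
h_2 = 1·1 + 3·0 = 1
h_3 = 1·1 + 3·1 = 4
h_4 = 1·4 + 3·1 = 0
h_5 = 1·0 + 3·4 = 5
h_6 = 1·5 + 3·0 = 5
h_7 = 1·5 + 3·5 = 6
h_8 = 1·6 + 3·5 = 0
h_9 = 1·0 + 3·6 = 4
h_10 = 1·4 + 3·0 = 4
h_11 = 1·4 + 3·4 = 2
h_12 = 1·2 + 3·4 = 0
h_13 = 1·0 + 3·2 = 6
h_14 = 1·6 + 3·0 = 6
h_15 = 1·6 + 3·6 = 3
h_16 = 1·3 + 3·6 = 0
h_17 = 1·0 + 3·3 = 2
h_18 = 1·2 + 3·0 = 2
h_19 = 1·2 + 3·2 = 1
h_20 = 1·1 + 3·2 = 0
h_21 = 1·0 + 3·1 = 3
h_22 = 1·3 + 3·0 = 3
h_23 = 1·3 + 3·3 = 5
h_24 = 1·5 + 3·3 = 0
h_25 = 1·0 + 3·5 = 1
(h_24, h_25) = (0, 1) = (h_0, h_1), so the sequence has period 24.
187 ≡ 19 (mod 24), hence h_187 = h_19 = 1.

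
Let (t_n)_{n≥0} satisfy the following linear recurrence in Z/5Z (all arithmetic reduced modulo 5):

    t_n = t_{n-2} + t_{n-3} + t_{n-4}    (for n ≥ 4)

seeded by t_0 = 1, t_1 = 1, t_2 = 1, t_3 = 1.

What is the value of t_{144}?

2

t_4 = 0·1 + 1·1 + 1·1 + 1·1 = 3
t_5 = 0·3 + 1·1 + 1·1 + 1·1 = 3
t_6 = 0·3 + 1·3 + 1·1 + 1·1 = 0
t_7 = 0·0 + 1·3 + 1·3 + 1·1 = 2
t_8 = 0·2 + 1·0 + 1·3 + 1·3 = 1
t_9 = 0·1 + 1·2 + 1·0 + 1·3 = 0
t_10 = 0·0 + 1·1 + 1·2 + 1·0 = 3
t_11 = 0·3 + 1·0 + 1·1 + 1·2 = 3
t_12 = 0·3 + 1·3 + 1·0 + 1·1 = 4
t_13 = 0·4 + 1·3 + 1·3 + 1·0 = 1
t_14 = 0·1 + 1·4 + 1·3 + 1·3 = 0
t_15 = 0·0 + 1·1 + 1·4 + 1·3 = 3
t_16 = 0·3 + 1·0 + 1·1 + 1·4 = 0
t_17 = 0·0 + 1·3 + 1·0 + 1·1 = 4
t_18 = 0·4 + 1·0 + 1·3 + 1·0 = 3
t_19 = 0·3 + 1·4 + 1·0 + 1·3 = 2
t_20 = 0·2 + 1·3 + 1·4 + 1·0 = 2
t_21 = 0·2 + 1·2 + 1·3 + 1·4 = 4
t_22 = 0·4 + 1·2 + 1·2 + 1·3 = 2
t_23 = 0·2 + 1·4 + 1·2 + 1·2 = 3
t_24 = 0·3 + 1·2 + 1·4 + 1·2 = 3
t_25 = 0·3 + 1·3 + 1·2 + 1·4 = 4
t_26 = 0·4 + 1·3 + 1·3 + 1·2 = 3
t_27 = 0·3 + 1·4 + 1·3 + 1·3 = 0
t_28 = 0·0 + 1·3 + 1·4 + 1·3 = 0
t_29 = 0·0 + 1·0 + 1·3 + 1·4 = 2
t_30 = 0·2 + 1·0 + 1·0 + 1·3 = 3
t_31 = 0·3 + 1·2 + 1·0 + 1·0 = 2
t_32 = 0·2 + 1·3 + 1·2 + 1·0 = 0
t_33 = 0·0 + 1·2 + 1·3 + 1·2 = 2
t_34 = 0·2 + 1·0 + 1·2 + 1·3 = 0
t_35 = 0·0 + 1·2 + 1·0 + 1·2 = 4
t_36 = 0·4 + 1·0 + 1·2 + 1·0 = 2
t_37 = 0·2 + 1·4 + 1·0 + 1·2 = 1
t_38 = 0·1 + 1·2 + 1·4 + 1·0 = 1
t_39 = 0·1 + 1·1 + 1·2 + 1·4 = 2
t_40 = 0·2 + 1·1 + 1·1 + 1·2 = 4
t_41 = 0·4 + 1·2 + 1·1 + 1·1 = 4
t_42 = 0·4 + 1·4 + 1·2 + 1·1 = 2
t_43 = 0·2 + 1·4 + 1·4 + 1·2 = 0
t_44 = 0·0 + 1·2 + 1·4 + 1·4 = 0
t_45 = 0·0 + 1·0 + 1·2 + 1·4 = 1
t_46 = 0·1 + 1·0 + 1·0 + 1·2 = 2
t_47 = 0·2 + 1·1 + 1·0 + 1·0 = 1
t_48 = 0·1 + 1·2 + 1·1 + 1·0 = 3
t_49 = 0·3 + 1·1 + 1·2 + 1·1 = 4
t_50 = 0·4 + 1·3 + 1·1 + 1·2 = 1
t_51 = 0·1 + 1·4 + 1·3 + 1·1 = 3
t_52 = 0·3 + 1·1 + 1·4 + 1·3 = 3
t_53 = 0·3 + 1·3 + 1·1 + 1·4 = 3
t_54 = 0·3 + 1·3 + 1·3 + 1·1 = 2
t_55 = 0·2 + 1·3 + 1·3 + 1·3 = 4
t_56 = 0·4 + 1·2 + 1·3 + 1·3 = 3
t_57 = 0·3 + 1·4 + 1·2 + 1·3 = 4
t_58 = 0·4 + 1·3 + 1·4 + 1·2 = 4
t_59 = 0·4 + 1·4 + 1·3 + 1·4 = 1
t_60 = 0·1 + 1·4 + 1·4 + 1·3 = 1
t_61 = 0·1 + 1·1 + 1·4 + 1·4 = 4
t_62 = 0·4 + 1·1 + 1·1 + 1·4 = 1
t_63 = 0·1 + 1·4 + 1·1 + 1·1 = 1
t_64 = 0·1 + 1·1 + 1·4 + 1·1 = 1
t_65 = 0·1 + 1·1 + 1·1 + 1·4 = 1
(t_62, t_63, t_64, t_65) = (1, 1, 1, 1) = (t_0, t_1, t_2, t_3), so the sequence has period 62.
144 ≡ 20 (mod 62), hence t_144 = t_20 = 2.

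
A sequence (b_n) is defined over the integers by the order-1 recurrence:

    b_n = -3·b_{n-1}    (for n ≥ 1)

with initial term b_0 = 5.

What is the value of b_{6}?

3645

b_1 = -3·5 = -15
b_2 = -3·-15 = 45
b_3 = -3·45 = -135
b_4 = -3·-135 = 405
b_5 = -3·405 = -1215
b_6 = -3·-1215 = 3645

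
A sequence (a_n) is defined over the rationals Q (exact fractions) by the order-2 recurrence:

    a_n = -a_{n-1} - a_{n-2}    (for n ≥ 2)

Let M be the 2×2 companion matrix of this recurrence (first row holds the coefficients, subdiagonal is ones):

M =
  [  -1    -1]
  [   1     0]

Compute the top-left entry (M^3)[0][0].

1

(M^3)[0][0] is the top entry after applying M 3 times to the unit state (1, 0). Equivalently it is h_{4} for the auxiliary sequence (h_n) obeying the same recurrence with h_1 = 1 and h_i = 0 for 0 ≤ i < 1:
h_2 = -1·1 + -1·0 = -1
h_3 = -1·-1 + -1·1 = 0
h_4 = -1·0 + -1·-1 = 1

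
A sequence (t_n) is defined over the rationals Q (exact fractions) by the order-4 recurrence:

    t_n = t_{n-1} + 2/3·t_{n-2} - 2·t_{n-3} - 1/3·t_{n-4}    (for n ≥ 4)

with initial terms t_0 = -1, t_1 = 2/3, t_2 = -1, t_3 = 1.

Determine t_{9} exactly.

-32/81

t_4 = 1·1 + 2/3·-1 + -2·2/3 + -1/3·-1 = -2/3
t_5 = 1·-2/3 + 2/3·1 + -2·-1 + -1/3·2/3 = 16/9
t_6 = 1·16/9 + 2/3·-2/3 + -2·1 + -1/3·-1 = -1/3
t_7 = 1·-1/3 + 2/3·16/9 + -2·-2/3 + -1/3·1 = 50/27
t_8 = 1·50/27 + 2/3·-1/3 + -2·16/9 + -1/3·-2/3 = -46/27
t_9 = 1·-46/27 + 2/3·50/27 + -2·-1/3 + -1/3·16/9 = -32/81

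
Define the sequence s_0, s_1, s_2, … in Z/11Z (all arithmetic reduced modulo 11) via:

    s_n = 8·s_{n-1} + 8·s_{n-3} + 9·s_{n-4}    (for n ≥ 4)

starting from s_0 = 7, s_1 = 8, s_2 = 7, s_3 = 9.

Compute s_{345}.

s_4 = 8·9 + 0·7 + 8·8 + 9·7 = 1
s_5 = 8·1 + 0·9 + 8·7 + 9·8 = 4
s_6 = 8·4 + 0·1 + 8·9 + 9·7 = 2
s_7 = 8·2 + 0·4 + 8·1 + 9·9 = 6
s_8 = 8·6 + 0·2 + 8·4 + 9·1 = 1
s_9 = 8·1 + 0·6 + 8·2 + 9·4 = 5
Continuing the recurrence:
  s_10 = 7;  s_11 = 8;  s_12 = 3;  s_13 = 4;  s_14 = 5;  s_15 = 4
  s_16 = 3;  s_17 = 1;  s_18 = 8;  s_19 = 3;  s_20 = 4;  s_21 = 6
  s_22 = 1;  s_23 = 1;  s_24 = 4;  s_25 = 6;  s_26 = 10;  s_27 = 0
  s_28 = 7;  s_29 = 3;  s_30 = 4;  s_31 = 0;  s_32 = 10;  s_33 = 7
  s_34 = 4;  s_35 = 2;  s_36 = 8;  s_37 = 5;  s_38 = 4;  s_39 = 4
  s_40 = 1;  s_41 = 8;  s_42 = 0;  s_43 = 0;  s_44 = 7;  s_45 = 7
  s_46 = 1;  s_47 = 9;  s_48 = 4;  s_49 = 4;  s_50 = 3;  s_51 = 5
  s_52 = 9;  s_53 = 0;  s_54 = 1;  s_55 = 4;  s_56 = 3;  s_57 = 10
  s_58 = 0;  s_59 = 5;  s_60 = 4;  s_61 = 1;  s_62 = 4;  s_63 = 10
  s_64 = 3;  s_65 = 10;  s_66 = 9;  s_67 = 10;  s_68 = 0;  s_69 = 8
  s_70 = 5;  s_71 = 9;  s_72 = 4;  s_73 = 1;  s_74 = 4;  s_75 = 2
  s_76 = 5;  s_77 = 4;  s_78 = 7;  s_79 = 4;  s_80 = 10;  s_81 = 7
  s_82 = 8;  s_83 = 4;  s_84 = 2;  s_85 = 0;  s_86 = 5;  s_87 = 4
  s_88 = 6;  s_89 = 0;  s_90 = 0;  s_91 = 7;  s_92 = 0;  s_93 = 0
  s_94 = 1;  s_95 = 5;  s_96 = 7;  s_97 = 9;  s_98 = 0;  s_99 = 2
  s_100 = 8;  s_101 = 2;  s_102 = 10;  s_103 = 8;  s_104 = 9;  s_105 = 5
  s_106 = 7;  s_107 = 2;  s_108 = 5;  s_109 = 9;  s_110 = 8;  s_111 = 1
  s_112 = 4;  s_113 = 1;  s_114 = 0;  s_115 = 8;  s_116 = 9;  s_117 = 4
  s_118 = 8;  s_119 = 10;  s_120 = 6;  s_121 = 5;  s_122 = 5;  s_123 = 2
  s_124 = 0;  s_125 = 8;  s_126 = 4;  s_127 = 6;  s_128 = 2;  s_129 = 10
  s_130 = 10;  s_131 = 7;  s_132 = 0;  s_133 = 5;  s_134 = 10;  s_135 = 0
  s_136 = 7;  s_137 = 5;  s_138 = 9;  s_139 = 7;  s_140 = 5;  s_141 = 3
  s_142 = 7;  s_143 = 5;  s_144 = 10;  s_145 = 9;  s_146 = 10;  s_147 = 7
  s_148 = 9;  s_149 = 2;  s_150 = 8;  s_151 = 1;  s_152 = 6;  s_153 = 9
  s_154 = 9;  s_155 = 8;  s_156 = 3;  s_157 = 1;  s_158 = 10;  s_159 = 0
  s_160 = 2;  s_161 = 6;  s_162 = 6;  s_163 = 9;  s_164 = 6;  s_165 = 7
  s_166 = 6;  s_167 = 1;  s_168 = 8;  s_169 = 10;  s_170 = 10;  s_171 = 10
  s_172 = 1;  s_173 = 2;  s_174 = 10;  s_175 = 2;  s_176 = 8;  s_177 = 8
  s_178 = 5;  s_179 = 1;  s_180 = 1;  s_181 = 10;  s_182 = 1;  s_183 = 3
  s_184 = 3;  s_185 = 1;  s_186 = 8;  s_187 = 5;  s_188 = 9;  s_189 = 2
  s_190 = 7;  s_191 = 8;  s_192 = 7;  s_193 = 9;  s_194 = 1;  s_195 = 4
  s_196 = 2;  s_197 = 6;  s_198 = 1;  s_199 = 5;  s_200 = 7;  s_201 = 8
  s_202 = 3;  s_203 = 4;  s_204 = 5;  s_205 = 4;  s_206 = 3;  s_207 = 1
  s_208 = 8;  s_209 = 3;  s_210 = 4;  s_211 = 6;  s_212 = 1;  s_213 = 1
  s_214 = 4;  s_215 = 6;  s_216 = 10;  s_217 = 0;  s_218 = 7;  s_219 = 3
  s_220 = 4;  s_221 = 0;  s_222 = 10;  s_223 = 7;  s_224 = 4;  s_225 = 2
  s_226 = 8;  s_227 = 5;  s_228 = 4;  s_229 = 4;  s_230 = 1;  s_231 = 8
  s_232 = 0;  s_233 = 0;  s_234 = 7;  s_235 = 7;  s_236 = 1;  s_237 = 9
  s_238 = 4;  s_239 = 4;  s_240 = 3;  s_241 = 5;  s_242 = 9;  s_243 = 0
  s_244 = 1;  s_245 = 4;  s_246 = 3;  s_247 = 10;  s_248 = 0;  s_249 = 5
  s_250 = 4;  s_251 = 1;  s_252 = 4;  s_253 = 10;  s_254 = 3;  s_255 = 10
  s_256 = 9;  s_257 = 10;  s_258 = 0;  s_259 = 8;  s_260 = 5;  s_261 = 9
  s_262 = 4;  s_263 = 1;  s_264 = 4;  s_265 = 2;  s_266 = 5;  s_267 = 4
  s_268 = 7;  s_269 = 4;  s_270 = 10;  s_271 = 7;  s_272 = 8;  s_273 = 4
  s_274 = 2;  s_275 = 0;  s_276 = 5;  s_277 = 4;  s_278 = 6;  s_279 = 0
  s_280 = 0;  s_281 = 7;  s_282 = 0;  s_283 = 0;  s_284 = 1;  s_285 = 5
  s_286 = 7;  s_287 = 9;  s_288 = 0;  s_289 = 2;  s_290 = 8;  s_291 = 2
  s_292 = 10;  s_293 = 8;  s_294 = 9;  s_295 = 5;  s_296 = 7;  s_297 = 2
  s_298 = 5;  s_299 = 9;  s_300 = 8;  s_301 = 1;  s_302 = 4;  s_303 = 1
  s_304 = 0;  s_305 = 8;  s_306 = 9;  s_307 = 4;  s_308 = 8;  s_309 = 10
  s_310 = 6;  s_311 = 5;  s_312 = 5;  s_313 = 2;  s_314 = 0;  s_315 = 8
  s_316 = 4;  s_317 = 6;  s_318 = 2;  s_319 = 10;  s_320 = 10;  s_321 = 7
  s_322 = 0;  s_323 = 5;  s_324 = 10;  s_325 = 0;  s_326 = 7;  s_327 = 5
  s_328 = 9;  s_329 = 7;  s_330 = 5;  s_331 = 3;  s_332 = 7;  s_333 = 5
  s_334 = 10;  s_335 = 9;  s_336 = 10;  s_337 = 7;  s_338 = 9;  s_339 = 2
  s_340 = 8;  s_341 = 1;  s_342 = 6;  s_343 = 9
s_344 = 8·9 + 0·6 + 8·1 + 9·8 = 9
s_345 = 8·9 + 0·9 + 8·6 + 9·1 = 8

8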